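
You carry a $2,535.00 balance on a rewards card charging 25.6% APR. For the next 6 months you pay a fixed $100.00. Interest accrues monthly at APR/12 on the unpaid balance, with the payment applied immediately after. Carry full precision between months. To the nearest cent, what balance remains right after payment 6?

$2,244.36

Monthly rate r = 25.6%/12 = 2.13333% = 0.0213333.
Each month: B ← B·(1+r) − $100.00.
Month 1: interest $54.08; balance after payment $2,489.08.
Month 2: interest $53.10; balance after payment $2,442.18.
Month 3: interest $52.10; balance after payment $2,394.28.
Month 4: interest $51.08; balance after payment $2,345.36.
Month 5: interest $50.03; balance after payment $2,295.39.
Month 6: interest $48.97; balance after payment $2,244.36.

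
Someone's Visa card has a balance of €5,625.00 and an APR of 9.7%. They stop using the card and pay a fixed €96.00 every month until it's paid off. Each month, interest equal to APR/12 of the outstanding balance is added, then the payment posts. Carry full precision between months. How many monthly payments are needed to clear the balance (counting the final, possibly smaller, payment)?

80 months

Monthly rate r = 9.7%/12 = 0.808333% = 0.00808333.
Recurrence: B ← B·(1+r) − €96.00.
Month 1: interest €45.47; balance after payment €5,574.47.
Month 2: interest €45.06; balance after payment €5,523.53.
Closed form: n = −ln(1 − rB₀/P)/ln(1+r) = −ln(0.52637)/ln(1.00808) ≈ 79.713, so the balance reaches zero during payment 80.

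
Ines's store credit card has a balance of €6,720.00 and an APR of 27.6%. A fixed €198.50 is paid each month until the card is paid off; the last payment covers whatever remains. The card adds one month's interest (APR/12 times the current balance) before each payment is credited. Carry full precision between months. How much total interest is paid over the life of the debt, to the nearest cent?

Monthly rate r = 27.6%/12 = 2.3% = 0.023.
Payoff takes n = ⌈−ln(1 − rB₀/P)/ln(1+r)⌉ = ⌈66.315⌉ = 67 payments; the last is €62.97.
Total paid = 66·€198.50 + €62.97 = €13,163.97.
Total interest = total paid − principal = €13,163.97 − €6,720.00 = €6,443.97.

€6,443.97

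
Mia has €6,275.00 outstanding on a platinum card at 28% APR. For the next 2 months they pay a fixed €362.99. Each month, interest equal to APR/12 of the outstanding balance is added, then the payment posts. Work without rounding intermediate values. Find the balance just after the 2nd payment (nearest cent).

Monthly rate r = 28%/12 = 2.33333% = 0.0233333.
Each month: B ← B·(1+r) − €362.99.
Month 1: interest €146.42; balance after payment €6,058.43.
Month 2: interest €141.36; balance after payment €5,836.80.

€5,836.80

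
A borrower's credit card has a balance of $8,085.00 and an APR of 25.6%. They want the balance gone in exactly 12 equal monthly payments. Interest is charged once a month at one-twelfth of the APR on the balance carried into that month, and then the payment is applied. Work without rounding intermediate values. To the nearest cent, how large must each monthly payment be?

$770.79

Monthly rate r = 25.6%/12 = 2.13333% = 0.0213333.
Level-payment amortization: P = B₀·r / (1 − (1+r)^(−n)) = 8085.00·0.0213333 / (1 − 1.02133^(−12)).
Denominator 1 − (1+r)^(−12) = 0.223770891.
P = 172.48 / 0.223770891 ≈ 770.79.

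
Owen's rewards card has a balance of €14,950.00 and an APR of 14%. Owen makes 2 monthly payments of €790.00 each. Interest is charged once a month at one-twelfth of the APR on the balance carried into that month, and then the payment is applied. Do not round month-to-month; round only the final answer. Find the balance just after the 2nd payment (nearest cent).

€13,711.65

Monthly rate r = 14%/12 = 1.16667% = 0.0116667.
Each month: B ← B·(1+r) − €790.00.
Month 1: interest €174.42; balance after payment €14,334.42.
Month 2: interest €167.23; balance after payment €13,711.65.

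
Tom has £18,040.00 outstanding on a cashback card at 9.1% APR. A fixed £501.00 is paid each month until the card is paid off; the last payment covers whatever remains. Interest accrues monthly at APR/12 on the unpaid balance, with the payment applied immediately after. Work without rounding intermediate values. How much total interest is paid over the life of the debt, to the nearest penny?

Monthly rate r = 9.1%/12 = 0.758333% = 0.00758333.
Payoff takes n = ⌈−ln(1 − rB₀/P)/ln(1+r)⌉ = ⌈42.214⌉ = 43 payments; the last is £107.33.
Total paid = 42·£501.00 + £107.33 = £21,149.33.
Total interest = total paid − principal = £21,149.33 − £18,040.00 = £3,109.33.

£3,109.33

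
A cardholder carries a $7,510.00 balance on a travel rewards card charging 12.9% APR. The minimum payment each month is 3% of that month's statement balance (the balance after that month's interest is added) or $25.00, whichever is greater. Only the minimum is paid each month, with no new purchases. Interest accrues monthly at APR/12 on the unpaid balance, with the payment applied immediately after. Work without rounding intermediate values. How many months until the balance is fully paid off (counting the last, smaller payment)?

Monthly rate r = 12.9%/12 = 1.075% = 0.01075.
While 3% of the post-interest balance exceeds $25.00, each month B ← (B·(1+r))·(1 − 0.03), i.e. B shrinks by the factor (1+r)·0.97 = 0.98043.
This holds for months 1–112. Entering month 113 the balance is $820.68; 3% of the post-interest balance is now below $25.00, so the flat $25.00 minimum applies from here.
From month 113 a fixed $25.00 at rate r clears $820.68 in 41 more payments. Total: 112 + 41 = 153 months.

153 months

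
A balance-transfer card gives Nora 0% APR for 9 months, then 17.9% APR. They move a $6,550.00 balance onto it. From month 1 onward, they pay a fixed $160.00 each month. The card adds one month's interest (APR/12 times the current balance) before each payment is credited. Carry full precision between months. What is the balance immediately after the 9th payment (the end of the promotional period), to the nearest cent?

$5,110.00

Promo months 1–9 at r₀ = 0%/12 = 0; months 10+ at r₁ = 17.9%/12 = 0.0149167.
After month 9 (no interest yet): B = $6,550.00 − 9·$160.00 = $5,110.00.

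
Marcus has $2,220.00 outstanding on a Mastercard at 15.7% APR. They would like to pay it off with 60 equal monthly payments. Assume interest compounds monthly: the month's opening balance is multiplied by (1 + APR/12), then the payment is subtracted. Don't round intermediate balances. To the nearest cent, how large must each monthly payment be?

$53.63

Monthly rate r = 15.7%/12 = 1.30833% = 0.0130833.
Level-payment amortization: P = B₀·r / (1 − (1+r)^(−n)) = 2220.00·0.0130833 / (1 − 1.01308^(−60)).
Denominator 1 − (1+r)^(−60) = 0.541552339.
P = 29.045 / 0.541552339 ≈ 53.63.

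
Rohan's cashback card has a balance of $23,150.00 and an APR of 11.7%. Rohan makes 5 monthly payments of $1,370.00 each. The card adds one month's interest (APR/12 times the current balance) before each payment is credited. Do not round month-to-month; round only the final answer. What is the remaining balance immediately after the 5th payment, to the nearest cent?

Monthly rate r = 11.7%/12 = 0.975% = 0.00975.
Each month: B ← B·(1+r) − $1,370.00.
Month 1: interest $225.71; balance after payment $22,005.71.
Month 2: interest $214.56; balance after payment $20,850.27.
Month 3: interest $203.29; balance after payment $19,683.56.
Month 4: interest $191.91; balance after payment $18,505.47.
Month 5: interest $180.43; balance after payment $17,315.90.

$17,315.90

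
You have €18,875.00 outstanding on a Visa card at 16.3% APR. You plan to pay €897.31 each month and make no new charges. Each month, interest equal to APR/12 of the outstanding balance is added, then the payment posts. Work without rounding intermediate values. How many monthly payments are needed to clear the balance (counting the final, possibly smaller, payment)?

Monthly rate r = 16.3%/12 = 1.35833% = 0.0135833.
Recurrence: B ← B·(1+r) − €897.31.
Month 1: interest €256.39; balance after payment €18,234.08.
Month 2: interest €247.68; balance after payment €17,584.44.
Closed form: n = −ln(1 − rB₀/P)/ln(1+r) = −ln(0.71427)/ln(1.01358) ≈ 24.940, so the balance reaches zero during payment 25.

25 payments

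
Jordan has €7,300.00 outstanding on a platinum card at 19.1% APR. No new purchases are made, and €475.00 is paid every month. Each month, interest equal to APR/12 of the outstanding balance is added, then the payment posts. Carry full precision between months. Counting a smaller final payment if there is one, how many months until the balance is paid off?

Monthly rate r = 19.1%/12 = 1.59167% = 0.0159167.
Recurrence: B ← B·(1+r) − €475.00.
Month 1: interest €116.19; balance after payment €6,941.19.
Month 2: interest €110.48; balance after payment €6,576.67.
Closed form: n = −ln(1 − rB₀/P)/ln(1+r) = −ln(0.75539)/ln(1.01592) ≈ 17.765, so the balance reaches zero during payment 18.

18 months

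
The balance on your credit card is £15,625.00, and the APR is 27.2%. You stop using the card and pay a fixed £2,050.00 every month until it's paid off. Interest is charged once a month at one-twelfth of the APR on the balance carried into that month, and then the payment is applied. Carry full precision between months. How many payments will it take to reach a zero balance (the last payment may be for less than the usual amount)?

Monthly rate r = 27.2%/12 = 2.26667% = 0.0226667.
Recurrence: B ← B·(1+r) − £2,050.00.
Month 1: interest £354.17; balance after payment £13,929.17.
Month 2: interest £315.73; balance after payment £12,194.89.
Closed form: n = −ln(1 − rB₀/P)/ln(1+r) = −ln(0.82724)/ln(1.02267) ≈ 8.462, so the balance reaches zero during payment 9.

9 months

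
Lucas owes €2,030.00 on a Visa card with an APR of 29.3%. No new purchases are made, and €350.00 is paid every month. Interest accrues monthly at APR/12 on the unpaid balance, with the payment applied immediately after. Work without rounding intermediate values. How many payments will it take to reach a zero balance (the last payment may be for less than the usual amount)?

Monthly rate r = 29.3%/12 = 2.44167% = 0.0244167.
Recurrence: B ← B·(1+r) − €350.00.
Month 1: interest €49.57; balance after payment €1,729.57.
Month 2: interest €42.23; balance after payment €1,421.80.
Closed form: n = −ln(1 − rB₀/P)/ln(1+r) = −ln(0.85838)/ln(1.02442) ≈ 6.330, so the balance reaches zero during payment 7.

7 payments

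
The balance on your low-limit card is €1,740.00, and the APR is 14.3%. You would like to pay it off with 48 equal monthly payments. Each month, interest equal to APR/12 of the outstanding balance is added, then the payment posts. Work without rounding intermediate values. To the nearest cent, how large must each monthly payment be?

Monthly rate r = 14.3%/12 = 1.19167% = 0.0119167.
Level-payment amortization: P = B₀·r / (1 − (1+r)^(−n)) = 1740.00·0.0119167 / (1 − 1.01192^(−48)).
Denominator 1 − (1+r)^(−48) = 0.433692844.
P = 20.735 / 0.433692844 ≈ 47.81.

€47.81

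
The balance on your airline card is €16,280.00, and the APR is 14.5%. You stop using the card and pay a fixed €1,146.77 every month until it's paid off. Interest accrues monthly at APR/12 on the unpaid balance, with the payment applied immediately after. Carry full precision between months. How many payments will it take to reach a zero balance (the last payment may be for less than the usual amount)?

16 payments

Monthly rate r = 14.5%/12 = 1.20833% = 0.0120833.
Recurrence: B ← B·(1+r) − €1,146.77.
Month 1: interest €196.72; balance after payment €15,329.95.
Month 2: interest €185.24; balance after payment €14,368.41.
Closed form: n = −ln(1 − rB₀/P)/ln(1+r) = −ln(0.82846)/ln(1.01208) ≈ 15.668, so the balance reaches zero during payment 16.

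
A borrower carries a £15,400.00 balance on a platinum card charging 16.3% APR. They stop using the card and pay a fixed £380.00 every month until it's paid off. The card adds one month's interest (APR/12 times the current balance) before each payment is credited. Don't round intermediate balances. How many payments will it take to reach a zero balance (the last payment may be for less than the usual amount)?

Monthly rate r = 16.3%/12 = 1.35833% = 0.0135833.
Recurrence: B ← B·(1+r) − £380.00.
Month 1: interest £209.18; balance after payment £15,229.18.
Month 2: interest £206.86; balance after payment £15,056.05.
Closed form: n = −ln(1 − rB₀/P)/ln(1+r) = −ln(0.44952)/ln(1.01358) ≈ 59.264, so the balance reaches zero during payment 60.

60 months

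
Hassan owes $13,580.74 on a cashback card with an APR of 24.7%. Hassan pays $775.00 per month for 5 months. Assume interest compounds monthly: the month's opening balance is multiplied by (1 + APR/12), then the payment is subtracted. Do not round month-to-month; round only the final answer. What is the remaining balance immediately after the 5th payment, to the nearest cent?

$10,999.32

Monthly rate r = 24.7%/12 = 2.05833% = 0.0205833.
Each month: B ← B·(1+r) − $775.00.
Month 1: interest $279.54; balance after payment $13,085.28.
Month 2: interest $269.34; balance after payment $12,579.62.
Month 3: interest $258.93; balance after payment $12,063.55.
Month 4: interest $248.31; balance after payment $11,536.85.
Month 5: interest $237.47; balance after payment $10,999.32.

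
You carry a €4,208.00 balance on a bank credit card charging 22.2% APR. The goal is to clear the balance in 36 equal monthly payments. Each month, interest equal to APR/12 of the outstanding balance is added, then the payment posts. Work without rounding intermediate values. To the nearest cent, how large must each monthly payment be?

Monthly rate r = 22.2%/12 = 1.85% = 0.0185.
Level-payment amortization: P = B₀·r / (1 − (1+r)^(−n)) = 4208.00·0.0185 / (1 − 1.0185^(−36)).
Denominator 1 − (1+r)^(−36) = 0.483104442.
P = 77.848 / 0.483104442 ≈ 161.14.

€161.14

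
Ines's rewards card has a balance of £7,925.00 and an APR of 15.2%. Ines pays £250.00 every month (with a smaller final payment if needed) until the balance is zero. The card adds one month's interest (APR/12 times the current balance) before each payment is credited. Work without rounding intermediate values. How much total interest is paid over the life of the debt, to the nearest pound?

£2,272

Monthly rate r = 15.2%/12 = 1.26667% = 0.0126667.
Payoff takes n = ⌈−ln(1 − rB₀/P)/ln(1+r)⌉ = ⌈40.787⌉ = 41 payments; the last is £196.89.
Total paid = 40·£250.00 + £196.89 = £10,196.89.
Total interest = total paid − principal = £10,196.89 − £7,925.00 = £2,271.89.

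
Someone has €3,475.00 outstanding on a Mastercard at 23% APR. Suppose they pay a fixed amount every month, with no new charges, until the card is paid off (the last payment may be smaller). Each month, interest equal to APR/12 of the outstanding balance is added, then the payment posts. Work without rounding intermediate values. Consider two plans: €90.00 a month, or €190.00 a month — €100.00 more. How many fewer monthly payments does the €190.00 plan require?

Monthly rate r = 23%/12 = 1.91667% = 0.0191667.
At €90.00/mo: n = ⌈−ln(1 − rB₀/P)/ln(1+r)⌉ = 71 payments (last €86.69); total interest = total paid − €3,475.00 = €2,911.69.
At €190.00/mo: 23 payments (last €139.96); total interest €844.96.
Payments saved = 71 − 23 = 48.

48 fewer payments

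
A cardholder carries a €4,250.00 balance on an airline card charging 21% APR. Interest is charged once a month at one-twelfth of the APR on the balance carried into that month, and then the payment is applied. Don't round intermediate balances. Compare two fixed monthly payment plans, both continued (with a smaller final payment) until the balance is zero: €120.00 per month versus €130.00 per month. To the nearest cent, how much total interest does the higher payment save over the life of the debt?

Monthly rate r = 21%/12 = 1.75% = 0.0175.
At €120.00/mo: n = ⌈−ln(1 − rB₀/P)/ln(1+r)⌉ = 56 payments (last €89.16); total interest = total paid − €4,250.00 = €2,439.16.
At €130.00/mo: 49 payments (last €121.22); total interest €2,111.22.
Interest saved = €2,439.16 − €2,111.22 = €327.94.

€327.94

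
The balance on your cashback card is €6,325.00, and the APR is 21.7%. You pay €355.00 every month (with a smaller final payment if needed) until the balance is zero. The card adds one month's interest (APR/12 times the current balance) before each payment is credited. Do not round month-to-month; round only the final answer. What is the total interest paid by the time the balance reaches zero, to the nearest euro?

€1,379

Monthly rate r = 21.7%/12 = 1.80833% = 0.0180833.
Payoff takes n = ⌈−ln(1 − rB₀/P)/ln(1+r)⌉ = ⌈21.699⌉ = 22 payments; the last is €248.86.
Total paid = 21·€355.00 + €248.86 = €7,703.86.
Total interest = total paid − principal = €7,703.86 − €6,325.00 = €1,378.86.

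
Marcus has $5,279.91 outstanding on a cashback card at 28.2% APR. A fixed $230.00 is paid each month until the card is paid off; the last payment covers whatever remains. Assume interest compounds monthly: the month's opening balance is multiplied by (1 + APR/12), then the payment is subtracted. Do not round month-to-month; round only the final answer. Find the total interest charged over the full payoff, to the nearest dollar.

$2,398

Monthly rate r = 28.2%/12 = 2.35% = 0.0235.
Payoff takes n = ⌈−ln(1 − rB₀/P)/ln(1+r)⌉ = ⌈33.381⌉ = 34 payments; the last is $88.23.
Total paid = 33·$230.00 + $88.23 = $7,678.23.
Total interest = total paid − principal = $7,678.23 − $5,279.91 = $2,398.32.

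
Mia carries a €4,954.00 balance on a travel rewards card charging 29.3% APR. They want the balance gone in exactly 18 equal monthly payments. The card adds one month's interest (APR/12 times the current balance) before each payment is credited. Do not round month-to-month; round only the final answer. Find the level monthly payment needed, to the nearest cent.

€343.41

Monthly rate r = 29.3%/12 = 2.44167% = 0.0244167.
Level-payment amortization: P = B₀·r / (1 − (1+r)^(−n)) = 4954.00·0.0244167 / (1 − 1.02442^(−18)).
Denominator 1 − (1+r)^(−18) = 0.352230404.
P = 120.96 / 0.352230404 ≈ 343.41.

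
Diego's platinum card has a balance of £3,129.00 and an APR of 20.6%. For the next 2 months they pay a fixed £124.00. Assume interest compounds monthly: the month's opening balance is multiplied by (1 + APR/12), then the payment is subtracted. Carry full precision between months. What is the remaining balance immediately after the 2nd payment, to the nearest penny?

£2,987.22

Monthly rate r = 20.6%/12 = 1.71667% = 0.0171667.
Each month: B ← B·(1+r) − £124.00.
Month 1: interest £53.71; balance after payment £3,058.71.
Month 2: interest £52.51; balance after payment £2,987.22.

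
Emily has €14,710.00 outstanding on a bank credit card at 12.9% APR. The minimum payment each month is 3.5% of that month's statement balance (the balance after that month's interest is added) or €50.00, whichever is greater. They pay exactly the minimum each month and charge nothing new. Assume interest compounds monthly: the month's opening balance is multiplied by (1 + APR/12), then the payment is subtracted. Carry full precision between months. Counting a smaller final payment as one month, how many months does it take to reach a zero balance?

128 months

Monthly rate r = 12.9%/12 = 1.075% = 0.01075.
While 3.5% of the post-interest balance exceeds €50.00, each month B ← (B·(1+r))·(1 − 0.035), i.e. B shrinks by the factor (1+r)·0.965 = 0.97537.
This holds for months 1–94. Entering month 95 the balance is €1,411.54; 3.5% of the post-interest balance is now below €50.00, so the flat €50.00 minimum applies from here.
From month 95 a fixed €50.00 at rate r clears €1,411.54 in 34 more payments. Total: 94 + 34 = 128 months.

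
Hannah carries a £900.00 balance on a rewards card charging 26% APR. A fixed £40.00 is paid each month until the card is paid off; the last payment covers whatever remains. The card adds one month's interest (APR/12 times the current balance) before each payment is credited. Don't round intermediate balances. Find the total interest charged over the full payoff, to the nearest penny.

Monthly rate r = 26%/12 = 2.16667% = 0.0216667.
Payoff takes n = ⌈−ln(1 − rB₀/P)/ln(1+r)⌉ = ⌈31.185⌉ = 32 payments; the last is £7.46.
Total paid = 31·£40.00 + £7.46 = £1,247.46.
Total interest = total paid − principal = £1,247.46 − £900.00 = £347.46.

£347.46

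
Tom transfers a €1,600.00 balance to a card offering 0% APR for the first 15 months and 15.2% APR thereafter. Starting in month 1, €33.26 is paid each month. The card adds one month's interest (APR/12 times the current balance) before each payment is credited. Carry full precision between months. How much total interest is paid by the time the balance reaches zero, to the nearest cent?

Promo months 1–15 at r₀ = 0%/12 = 0; months 16+ at r₁ = 15.2%/12 = 0.0126667.
After month 15 (no interest yet): B = €1,600.00 − 15·€33.26 = €1,101.10.
Then at r₁ with €33.26/mo: n₂ = −ln(1 − r₁·B/P)/ln(1+r₁) ≈ 43.19 → 44 more payments.
Total paid = 58·€33.26 + €6.23 = €1,935.31; interest = €1,935.31 − €1,600.00 = €335.31.

€335.31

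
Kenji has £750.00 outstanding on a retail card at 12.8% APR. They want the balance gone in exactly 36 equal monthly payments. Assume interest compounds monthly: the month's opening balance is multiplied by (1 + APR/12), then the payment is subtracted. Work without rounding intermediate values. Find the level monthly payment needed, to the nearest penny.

Monthly rate r = 12.8%/12 = 1.06667% = 0.0106667.
Level-payment amortization: P = B₀·r / (1 − (1+r)^(−n)) = 750.00·0.0106667 / (1 − 1.01067^(−36)).
Denominator 1 − (1+r)^(−36) = 0.317482047.
P = 8 / 0.317482047 ≈ 25.20.

£25.20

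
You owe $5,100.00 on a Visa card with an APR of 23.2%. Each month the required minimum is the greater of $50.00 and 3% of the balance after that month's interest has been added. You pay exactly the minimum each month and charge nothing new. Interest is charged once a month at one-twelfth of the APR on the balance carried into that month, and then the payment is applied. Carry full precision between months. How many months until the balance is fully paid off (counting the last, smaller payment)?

153 months

Monthly rate r = 23.2%/12 = 1.93333% = 0.0193333.
While 3% of the post-interest balance exceeds $50.00, each month B ← (B·(1+r))·(1 − 0.03), i.e. B shrinks by the factor (1+r)·0.97 = 0.98875.
This holds for months 1–101. Entering month 102 the balance is $1,627.25; 3% of the post-interest balance is now below $50.00, so the flat $50.00 minimum applies from here.
From month 102 a fixed $50.00 at rate r clears $1,627.25 in 52 more payments. Total: 101 + 52 = 153 months.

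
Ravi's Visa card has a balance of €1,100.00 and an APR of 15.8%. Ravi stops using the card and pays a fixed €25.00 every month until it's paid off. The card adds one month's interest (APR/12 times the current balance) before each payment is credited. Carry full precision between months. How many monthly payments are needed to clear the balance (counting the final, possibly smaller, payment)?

67 payments

Monthly rate r = 15.8%/12 = 1.31667% = 0.0131667.
Recurrence: B ← B·(1+r) − €25.00.
Month 1: interest €14.48; balance after payment €1,089.48.
Month 2: interest €14.34; balance after payment €1,078.83.
Closed form: n = −ln(1 − rB₀/P)/ln(1+r) = −ln(0.42067)/ln(1.01317) ≈ 66.198, so the balance reaches zero during payment 67.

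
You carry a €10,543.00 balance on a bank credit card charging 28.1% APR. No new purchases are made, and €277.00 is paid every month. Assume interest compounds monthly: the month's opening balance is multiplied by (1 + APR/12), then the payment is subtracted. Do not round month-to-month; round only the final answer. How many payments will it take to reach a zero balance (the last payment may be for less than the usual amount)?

96 months

Monthly rate r = 28.1%/12 = 2.34167% = 0.0234167.
Recurrence: B ← B·(1+r) − €277.00.
Month 1: interest €246.88; balance after payment €10,512.88.
Month 2: interest €246.18; balance after payment €10,482.06.
Closed form: n = −ln(1 − rB₀/P)/ln(1+r) = −ln(0.10873)/ln(1.02342) ≈ 95.862, so the balance reaches zero during payment 96.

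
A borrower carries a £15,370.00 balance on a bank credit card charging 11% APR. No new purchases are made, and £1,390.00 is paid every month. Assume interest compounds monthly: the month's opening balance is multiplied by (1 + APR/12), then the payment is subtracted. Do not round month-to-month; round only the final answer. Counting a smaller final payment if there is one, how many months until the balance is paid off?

12 payments

Monthly rate r = 11%/12 = 0.916667% = 0.00916667.
Recurrence: B ← B·(1+r) − £1,390.00.
Month 1: interest £140.89; balance after payment £14,120.89.
Month 2: interest £129.44; balance after payment £12,860.33.
Closed form: n = −ln(1 − rB₀/P)/ln(1+r) = −ln(0.89864)/ln(1.00917) ≈ 11.712, so the balance reaches zero during payment 12.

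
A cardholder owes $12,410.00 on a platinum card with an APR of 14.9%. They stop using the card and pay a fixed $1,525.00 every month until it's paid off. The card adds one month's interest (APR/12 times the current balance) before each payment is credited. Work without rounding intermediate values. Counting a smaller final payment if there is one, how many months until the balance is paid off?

9 payments

Monthly rate r = 14.9%/12 = 1.24167% = 0.0124167.
Recurrence: B ← B·(1+r) − $1,525.00.
Month 1: interest $154.09; balance after payment $11,039.09.
Month 2: interest $137.07; balance after payment $9,651.16.
Closed form: n = −ln(1 − rB₀/P)/ln(1+r) = −ln(0.89896)/ln(1.01242) ≈ 8.632, so the balance reaches zero during payment 9.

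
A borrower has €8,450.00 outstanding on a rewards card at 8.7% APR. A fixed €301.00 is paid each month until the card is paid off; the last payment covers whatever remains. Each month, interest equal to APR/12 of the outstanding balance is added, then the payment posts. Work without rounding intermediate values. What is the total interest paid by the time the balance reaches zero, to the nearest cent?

Monthly rate r = 8.7%/12 = 0.725% = 0.00725.
Payoff takes n = ⌈−ln(1 − rB₀/P)/ln(1+r)⌉ = ⌈31.502⌉ = 32 payments; the last is €151.38.
Total paid = 31·€301.00 + €151.38 = €9,482.38.
Total interest = total paid − principal = €9,482.38 − €8,450.00 = €1,032.38.

€1,032.38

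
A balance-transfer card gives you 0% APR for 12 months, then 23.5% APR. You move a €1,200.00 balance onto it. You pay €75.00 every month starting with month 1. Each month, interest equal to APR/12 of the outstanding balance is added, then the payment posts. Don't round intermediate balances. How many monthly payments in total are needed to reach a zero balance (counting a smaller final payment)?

Promo months 1–12 at r₀ = 0%/12 = 0; months 13+ at r₁ = 23.5%/12 = 0.0195833.
After month 12 (no interest yet): B = €1,200.00 − 12·€75.00 = €300.00.
Then at r₁ with €75.00/mo: n₂ = −ln(1 − r₁·B/P)/ln(1+r₁) ≈ 4.21 → 5 more payments.

17 months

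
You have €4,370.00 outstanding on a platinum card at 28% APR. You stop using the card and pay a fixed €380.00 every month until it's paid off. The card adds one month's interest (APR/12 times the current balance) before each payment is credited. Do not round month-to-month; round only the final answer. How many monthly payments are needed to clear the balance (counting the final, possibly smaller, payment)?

Monthly rate r = 28%/12 = 2.33333% = 0.0233333.
Recurrence: B ← B·(1+r) − €380.00.
Month 1: interest €101.97; balance after payment €4,091.97.
Month 2: interest €95.48; balance after payment €3,807.45.
Closed form: n = −ln(1 − rB₀/P)/ln(1+r) = −ln(0.73167)/ln(1.02333) ≈ 13.545, so the balance reaches zero during payment 14.

14 payments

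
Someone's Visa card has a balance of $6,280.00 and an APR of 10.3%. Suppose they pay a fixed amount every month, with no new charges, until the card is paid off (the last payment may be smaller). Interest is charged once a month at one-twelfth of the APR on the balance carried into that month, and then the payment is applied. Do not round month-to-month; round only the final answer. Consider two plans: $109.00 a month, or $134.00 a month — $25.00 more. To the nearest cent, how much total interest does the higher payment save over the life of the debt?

$632.85

Monthly rate r = 10.3%/12 = 0.858333% = 0.00858333.
At $109.00/mo: n = ⌈−ln(1 − rB₀/P)/ln(1+r)⌉ = 80 payments (last $90.22); total interest = total paid − $6,280.00 = $2,421.22.
At $134.00/mo: 61 payments (last $28.37); total interest $1,788.37.
Interest saved = $2,421.22 − $1,788.37 = $632.85.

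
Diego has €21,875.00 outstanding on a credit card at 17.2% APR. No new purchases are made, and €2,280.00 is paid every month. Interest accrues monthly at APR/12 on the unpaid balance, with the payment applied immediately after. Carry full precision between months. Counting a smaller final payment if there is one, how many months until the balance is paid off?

11 payments

Monthly rate r = 17.2%/12 = 1.43333% = 0.0143333.
Recurrence: B ← B·(1+r) − €2,280.00.
Month 1: interest €313.54; balance after payment €19,908.54.
Month 2: interest €285.36; balance after payment €17,913.90.
Closed form: n = −ln(1 − rB₀/P)/ln(1+r) = −ln(0.86248)/ln(1.01433) ≈ 10.395, so the balance reaches zero during payment 11.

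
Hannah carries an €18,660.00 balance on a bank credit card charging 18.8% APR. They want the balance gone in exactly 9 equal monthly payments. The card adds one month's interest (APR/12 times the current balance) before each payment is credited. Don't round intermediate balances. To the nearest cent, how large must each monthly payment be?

€2,239.11

Monthly rate r = 18.8%/12 = 1.56667% = 0.0156667.
Level-payment amortization: P = B₀·r / (1 − (1+r)^(−n)) = 18660.00·0.0156667 / (1 − 1.01567^(−9)).
Denominator 1 − (1+r)^(−9) = 0.130560825.
P = 292.34 / 0.130560825 ≈ 2239.11.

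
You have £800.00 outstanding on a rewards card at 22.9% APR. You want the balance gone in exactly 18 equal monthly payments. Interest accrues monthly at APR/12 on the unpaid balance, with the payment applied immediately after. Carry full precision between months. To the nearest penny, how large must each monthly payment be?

£52.93

Monthly rate r = 22.9%/12 = 1.90833% = 0.0190833.
Level-payment amortization: P = B₀·r / (1 − (1+r)^(−n)) = 800.00·0.0190833 / (1 − 1.01908^(−18)).
Denominator 1 − (1+r)^(−18) = 0.288417238.
P = 15.2667 / 0.288417238 ≈ 52.93.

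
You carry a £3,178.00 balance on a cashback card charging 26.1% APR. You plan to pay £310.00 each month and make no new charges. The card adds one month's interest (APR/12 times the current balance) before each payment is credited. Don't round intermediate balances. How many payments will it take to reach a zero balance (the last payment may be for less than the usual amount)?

12 payments

Monthly rate r = 26.1%/12 = 2.175% = 0.02175.
Recurrence: B ← B·(1+r) − £310.00.
Month 1: interest £69.12; balance after payment £2,937.12.
Month 2: interest £63.88; balance after payment £2,691.00.
Closed form: n = −ln(1 − rB₀/P)/ln(1+r) = −ln(0.77703)/ln(1.02175) ≈ 11.725, so the balance reaches zero during payment 12.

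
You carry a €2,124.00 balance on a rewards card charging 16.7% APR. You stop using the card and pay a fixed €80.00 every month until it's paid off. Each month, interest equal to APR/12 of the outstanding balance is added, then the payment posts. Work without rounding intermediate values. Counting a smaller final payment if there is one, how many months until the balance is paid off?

34 months

Monthly rate r = 16.7%/12 = 1.39167% = 0.0139167.
Recurrence: B ← B·(1+r) − €80.00.
Month 1: interest €29.56; balance after payment €2,073.56.
Month 2: interest €28.86; balance after payment €2,022.42.
Closed form: n = −ln(1 − rB₀/P)/ln(1+r) = −ln(0.63051)/ln(1.01392) ≈ 33.372, so the balance reaches zero during payment 34.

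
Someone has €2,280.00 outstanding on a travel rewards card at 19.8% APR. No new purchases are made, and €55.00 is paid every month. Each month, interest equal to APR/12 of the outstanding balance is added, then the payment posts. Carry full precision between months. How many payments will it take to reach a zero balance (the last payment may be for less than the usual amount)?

71 payments

Monthly rate r = 19.8%/12 = 1.65% = 0.0165.
Recurrence: B ← B·(1+r) − €55.00.
Month 1: interest €37.62; balance after payment €2,262.62.
Month 2: interest €37.33; balance after payment €2,244.95.
Closed form: n = −ln(1 − rB₀/P)/ln(1+r) = −ln(0.316)/ln(1.0165) ≈ 70.393, so the balance reaches zero during payment 71.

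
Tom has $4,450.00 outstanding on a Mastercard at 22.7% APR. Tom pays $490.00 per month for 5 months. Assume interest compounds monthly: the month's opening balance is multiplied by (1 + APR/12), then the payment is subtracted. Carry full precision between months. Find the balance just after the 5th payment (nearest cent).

Monthly rate r = 22.7%/12 = 1.89167% = 0.0189167.
Each month: B ← B·(1+r) − $490.00.
Month 1: interest $84.18; balance after payment $4,044.18.
Month 2: interest $76.50; balance after payment $3,630.68.
Month 3: interest $68.68; balance after payment $3,209.36.
Month 4: interest $60.71; balance after payment $2,780.07.
Month 5: interest $52.59; balance after payment $2,342.66.

$2,342.66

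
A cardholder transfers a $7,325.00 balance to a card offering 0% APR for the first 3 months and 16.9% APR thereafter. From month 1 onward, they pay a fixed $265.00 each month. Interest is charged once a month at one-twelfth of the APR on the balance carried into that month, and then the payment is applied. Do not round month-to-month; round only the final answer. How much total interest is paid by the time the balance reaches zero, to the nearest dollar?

$1,547

Promo months 1–3 at r₀ = 0%/12 = 0; months 4+ at r₁ = 16.9%/12 = 0.0140833.
After month 3 (no interest yet): B = $7,325.00 − 3·$265.00 = $6,530.00.
Then at r₁ with $265.00/mo: n₂ = −ln(1 − r₁·B/P)/ln(1+r₁) ≈ 30.48 → 31 more payments.
Total paid = 33·$265.00 + $127.01 = $8,872.01; interest = $8,872.01 − $7,325.00 = $1,547.01.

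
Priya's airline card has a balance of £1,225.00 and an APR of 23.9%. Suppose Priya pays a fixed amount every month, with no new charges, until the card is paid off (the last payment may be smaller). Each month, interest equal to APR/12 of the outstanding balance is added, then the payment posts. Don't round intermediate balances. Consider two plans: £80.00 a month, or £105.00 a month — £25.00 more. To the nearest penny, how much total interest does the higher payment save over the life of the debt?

£67.83

Monthly rate r = 23.9%/12 = 1.99167% = 0.0199167.
At £80.00/mo: n = ⌈−ln(1 − rB₀/P)/ln(1+r)⌉ = 19 payments (last £36.01); total interest = total paid − £1,225.00 = £251.01.
At £105.00/mo: 14 payments (last £43.18); total interest £183.18.
Interest saved = £251.01 − £183.18 = £67.83.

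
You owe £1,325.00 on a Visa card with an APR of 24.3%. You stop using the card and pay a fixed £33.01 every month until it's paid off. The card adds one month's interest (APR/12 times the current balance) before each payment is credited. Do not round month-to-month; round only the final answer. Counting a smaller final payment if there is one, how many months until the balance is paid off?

Monthly rate r = 24.3%/12 = 2.025% = 0.02025.
Recurrence: B ← B·(1+r) − £33.01.
Month 1: interest £26.83; balance after payment £1,318.82.
Month 2: interest £26.71; balance after payment £1,312.52.
Closed form: n = −ln(1 − rB₀/P)/ln(1+r) = −ln(0.18718)/ln(1.02025) ≈ 83.585, so the balance reaches zero during payment 84.

84 payments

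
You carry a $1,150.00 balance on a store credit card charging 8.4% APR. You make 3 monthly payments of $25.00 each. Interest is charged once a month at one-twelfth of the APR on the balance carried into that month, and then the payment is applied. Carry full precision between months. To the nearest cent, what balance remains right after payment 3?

Monthly rate r = 8.4%/12 = 0.7% = 0.007.
Each month: B ← B·(1+r) − $25.00.
Month 1: interest $8.05; balance after payment $1,133.05.
Month 2: interest $7.93; balance after payment $1,115.98.
Month 3: interest $7.81; balance after payment $1,098.79.

$1,098.79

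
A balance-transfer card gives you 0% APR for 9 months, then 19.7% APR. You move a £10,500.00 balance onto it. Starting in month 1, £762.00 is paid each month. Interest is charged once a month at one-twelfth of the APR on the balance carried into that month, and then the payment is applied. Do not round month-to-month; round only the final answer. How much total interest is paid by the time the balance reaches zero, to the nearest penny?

Promo months 1–9 at r₀ = 0%/12 = 0; months 10+ at r₁ = 19.7%/12 = 0.0164167.
After month 9 (no interest yet): B = £10,500.00 − 9·£762.00 = £3,642.00.
Then at r₁ with £762.00/mo: n₂ = −ln(1 − r₁·B/P)/ln(1+r₁) ≈ 5.02 → 6 more payments.
Total paid = 14·£762.00 + £13.99 = £10,681.99; interest = £10,681.99 − £10,500.00 = £181.99.

£181.99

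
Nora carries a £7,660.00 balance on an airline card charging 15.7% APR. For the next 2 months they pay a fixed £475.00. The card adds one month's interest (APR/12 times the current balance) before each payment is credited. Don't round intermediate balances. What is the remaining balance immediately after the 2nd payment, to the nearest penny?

£6,905.53

Monthly rate r = 15.7%/12 = 1.30833% = 0.0130833.
Each month: B ← B·(1+r) − £475.00.
Month 1: interest £100.22; balance after payment £7,285.22.
Month 2: interest £95.31; balance after payment £6,905.53.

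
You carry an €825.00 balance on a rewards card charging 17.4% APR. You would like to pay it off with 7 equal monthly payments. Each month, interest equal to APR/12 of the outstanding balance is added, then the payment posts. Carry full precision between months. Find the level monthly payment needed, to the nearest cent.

Monthly rate r = 17.4%/12 = 1.45% = 0.0145.
Level-payment amortization: P = B₀·r / (1 − (1+r)^(−n)) = 825.00·0.0145 / (1 − 1.0145^(−7)).
Denominator 1 − (1+r)^(−7) = 0.0958600892.
P = 11.9625 / 0.0958600892 ≈ 124.79.

€124.79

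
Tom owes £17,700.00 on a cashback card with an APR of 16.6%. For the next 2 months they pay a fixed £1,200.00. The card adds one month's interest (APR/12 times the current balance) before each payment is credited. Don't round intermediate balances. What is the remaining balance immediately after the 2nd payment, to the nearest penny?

£15,776.49

Monthly rate r = 16.6%/12 = 1.38333% = 0.0138333.
Each month: B ← B·(1+r) − £1,200.00.
Month 1: interest £244.85; balance after payment £16,744.85.
Month 2: interest £231.64; balance after payment £15,776.49.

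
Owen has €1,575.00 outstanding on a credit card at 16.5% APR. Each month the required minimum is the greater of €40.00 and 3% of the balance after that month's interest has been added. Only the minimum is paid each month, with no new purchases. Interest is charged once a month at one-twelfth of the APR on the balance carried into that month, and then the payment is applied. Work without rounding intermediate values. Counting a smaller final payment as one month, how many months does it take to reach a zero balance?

55 months

Monthly rate r = 16.5%/12 = 1.375% = 0.01375.
While 3% of the post-interest balance exceeds €40.00, each month B ← (B·(1+r))·(1 − 0.03), i.e. B shrinks by the factor (1+r)·0.97 = 0.98334.
This holds for months 1–11. Entering month 12 the balance is €1,309.21; 3% of the post-interest balance is now below €40.00, so the flat €40.00 minimum applies from here.
From month 12 a fixed €40.00 at rate r clears €1,309.21 in 44 more payments. Total: 11 + 44 = 55 months.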